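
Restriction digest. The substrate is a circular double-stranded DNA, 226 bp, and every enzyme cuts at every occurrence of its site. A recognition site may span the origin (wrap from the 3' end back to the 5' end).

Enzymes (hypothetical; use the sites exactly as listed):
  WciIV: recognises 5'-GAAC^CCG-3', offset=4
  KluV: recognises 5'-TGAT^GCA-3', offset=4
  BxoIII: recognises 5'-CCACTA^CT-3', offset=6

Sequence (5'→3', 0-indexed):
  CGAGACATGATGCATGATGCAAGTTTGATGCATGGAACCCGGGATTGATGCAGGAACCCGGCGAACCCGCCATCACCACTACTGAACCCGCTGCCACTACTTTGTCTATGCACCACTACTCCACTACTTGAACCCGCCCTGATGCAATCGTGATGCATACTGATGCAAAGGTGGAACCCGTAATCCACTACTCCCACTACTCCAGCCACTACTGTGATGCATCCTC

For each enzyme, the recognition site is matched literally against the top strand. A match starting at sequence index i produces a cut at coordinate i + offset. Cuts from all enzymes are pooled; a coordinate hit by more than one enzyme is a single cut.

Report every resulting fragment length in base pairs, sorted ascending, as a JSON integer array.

[6,7,7,7,8,8,9,9,9,10,10,11,11,11,12,12,13,13,15,19,19]

Scan for sites:
  WciIV GAACCCG/4: at [34, 53, 62, 83, 129, 173] ⇒ [38, 57, 66, 87, 133, 177]
  KluV TGATGCA/4: at [7, 14, 25, 45, 139, 150, 160, 214] ⇒ [11, 18, 29, 49, 143, 154, 164, 218]
  BxoIII CCACTACT/6: at [75, 93, 112, 120, 184, 193, 205] ⇒ [81, 99, 118, 126, 190, 199, 211]

Pooled cuts: [11, 18, 29, 38, 49, 57, 66, 81, 87, 99, 118, 126, 133, 143, 154, 164, 177, 190, 199, 211, 218]

Fragment lengths:
  11→18: 7 bp
  18→29: 11 bp
  29→38: 9 bp
  38→49: 11 bp
  49→57: 8 bp
  57→66: 9 bp
  66→81: 15 bp
  81→87: 6 bp
  87→99: 12 bp
  99→118: 19 bp
  118→126: 8 bp
  126→133: 7 bp
  133→143: 10 bp
  143→154: 11 bp
  154→164: 10 bp
  164→177: 13 bp
  177→190: 13 bp
  190→199: 9 bp
  199→211: 12 bp
  211→218: 7 bp
  218→11 (wrap): 226-218+11 = 19 bp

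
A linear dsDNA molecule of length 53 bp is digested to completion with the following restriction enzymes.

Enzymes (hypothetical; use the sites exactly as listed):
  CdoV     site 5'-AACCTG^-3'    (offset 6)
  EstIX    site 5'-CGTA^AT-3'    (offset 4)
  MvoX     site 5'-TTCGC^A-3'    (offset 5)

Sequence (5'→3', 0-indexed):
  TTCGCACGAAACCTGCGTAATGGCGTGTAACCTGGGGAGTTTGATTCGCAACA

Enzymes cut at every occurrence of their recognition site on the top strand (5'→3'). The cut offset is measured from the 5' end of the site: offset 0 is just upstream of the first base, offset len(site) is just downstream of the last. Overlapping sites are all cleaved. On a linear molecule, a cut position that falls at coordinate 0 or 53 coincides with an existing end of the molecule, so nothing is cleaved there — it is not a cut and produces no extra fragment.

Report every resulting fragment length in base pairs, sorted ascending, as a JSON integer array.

[4,4,5,10,15,15]

Site scan:
  CdoV (AACCTG, off=6): starts [9, 28] → cuts [15, 34]
  EstIX (CGTAAT, off=4): starts [15] → cuts [19]
  MvoX (TTCGCA, off=5): starts [0, 44] → cuts [5, 49]

Pooled cuts: [5, 15, 19, 34, 49]

Fragments:
  [0,5): 5 bp
  [5,15): 10 bp
  [15,19): 4 bp
  [19,34): 15 bp
  [34,49): 15 bp
  [49,53): 4 bp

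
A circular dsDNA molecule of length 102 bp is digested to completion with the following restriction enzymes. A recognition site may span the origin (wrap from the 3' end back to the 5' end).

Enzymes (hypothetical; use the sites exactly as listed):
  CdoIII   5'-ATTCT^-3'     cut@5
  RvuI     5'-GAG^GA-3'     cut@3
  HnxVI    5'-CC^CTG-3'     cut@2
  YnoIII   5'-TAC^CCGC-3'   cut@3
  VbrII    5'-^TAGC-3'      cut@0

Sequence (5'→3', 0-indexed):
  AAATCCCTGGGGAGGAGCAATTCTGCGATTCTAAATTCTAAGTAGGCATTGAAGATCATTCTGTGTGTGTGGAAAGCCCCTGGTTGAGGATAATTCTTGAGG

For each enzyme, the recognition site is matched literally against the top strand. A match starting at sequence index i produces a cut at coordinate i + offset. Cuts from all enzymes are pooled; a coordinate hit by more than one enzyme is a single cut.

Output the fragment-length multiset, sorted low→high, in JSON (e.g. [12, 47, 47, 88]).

Scan for sites:
  CdoIII (ATTCT, off=5): starts [19, 27, 34, 57, 92] → cuts [24, 32, 39, 62, 97]
  RvuI (GAGGA, off=3): starts [11, 85, 98] → cuts [14, 88, 101]
  HnxVI (CCCTG, off=2): starts [4, 77] → cuts [6, 79]
  YnoIII (TACCCGC, off=3): no sites
  VbrII (TAGC, off=0): no sites

Pooled cuts: [6, 14, 24, 32, 39, 62, 79, 88, 97, 101]

Fragment lengths:
  6→14: 8 bp
  14→24: 10 bp
  24→32: 8 bp
  32→39: 7 bp
  39→62: 23 bp
  62→79: 17 bp
  79→88: 9 bp
  88→97: 9 bp
  97→101: 4 bp
  101→6 (wrap): 102-101+6 = 7 bp

[4,7,7,8,8,9,9,10,17,23]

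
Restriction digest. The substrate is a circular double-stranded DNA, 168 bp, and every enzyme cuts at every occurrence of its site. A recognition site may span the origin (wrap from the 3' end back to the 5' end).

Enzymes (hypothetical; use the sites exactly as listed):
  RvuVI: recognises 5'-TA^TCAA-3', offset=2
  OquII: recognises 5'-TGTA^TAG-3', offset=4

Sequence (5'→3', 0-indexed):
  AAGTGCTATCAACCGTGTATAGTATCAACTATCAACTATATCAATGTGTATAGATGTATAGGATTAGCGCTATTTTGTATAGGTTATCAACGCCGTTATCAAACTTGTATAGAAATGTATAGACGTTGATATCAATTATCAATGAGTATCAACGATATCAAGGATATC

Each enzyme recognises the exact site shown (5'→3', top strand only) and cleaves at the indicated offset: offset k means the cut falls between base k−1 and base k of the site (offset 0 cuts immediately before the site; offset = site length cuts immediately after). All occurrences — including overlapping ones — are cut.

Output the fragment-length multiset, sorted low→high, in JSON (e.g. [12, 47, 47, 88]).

[5,7,7,7,8,9,9,9,10,10,10,10,11,11,12,12,21]

Per-enzyme occurrences:
  RvuVI (TATCAA, off=2): starts [6, 22, 29, 38, 84, 96, 129, 136, 146, 155, 164] → cuts [8, 24, 31, 40, 86, 98, 131, 138, 148, 157, 166]
  OquII (TGTATAG, off=4): starts [15, 46, 54, 75, 105, 115] → cuts [19, 50, 58, 79, 109, 119]

All cut coordinates (distinct, sorted): [8, 19, 24, 31, 40, 50, 58, 79, 86, 98, 109, 119, 131, 138, 148, 157, 166]

Fragment lengths:
  8→19: 11 bp
  19→24: 5 bp
  24→31: 7 bp
  31→40: 9 bp
  40→50: 10 bp
  50→58: 8 bp
  58→79: 21 bp
  79→86: 7 bp
  86→98: 12 bp
  98→109: 11 bp
  109→119: 10 bp
  119→131: 12 bp
  131→138: 7 bp
  138→148: 10 bp
  148→157: 9 bp
  157→166: 9 bp
  166→8 (wrap): 168-166+8 = 10 bp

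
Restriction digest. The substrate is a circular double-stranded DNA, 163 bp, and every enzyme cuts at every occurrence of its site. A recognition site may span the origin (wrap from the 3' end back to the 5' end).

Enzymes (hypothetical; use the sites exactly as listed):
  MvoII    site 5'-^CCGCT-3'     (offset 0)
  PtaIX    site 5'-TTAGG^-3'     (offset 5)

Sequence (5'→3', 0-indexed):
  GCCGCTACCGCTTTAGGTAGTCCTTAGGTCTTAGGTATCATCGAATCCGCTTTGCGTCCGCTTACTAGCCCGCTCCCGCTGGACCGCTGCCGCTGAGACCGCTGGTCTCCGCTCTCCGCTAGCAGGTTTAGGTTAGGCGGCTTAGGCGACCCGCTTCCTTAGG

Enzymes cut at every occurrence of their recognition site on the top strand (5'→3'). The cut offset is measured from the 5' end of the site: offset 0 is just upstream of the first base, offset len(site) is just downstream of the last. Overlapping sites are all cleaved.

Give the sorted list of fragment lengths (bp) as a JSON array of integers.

[1,4,5,6,6,6,7,7,8,9,9,10,10,11,11,11,12,13,17]

Scan for sites:
  MvoII (CCGCT, off=0): starts [1, 7, 46, 57, 69, 75, 83, 89, 98, 108, 115, 150] → cuts [1, 7, 46, 57, 69, 75, 83, 89, 98, 108, 115, 150]
  PtaIX (TTAGG, off=5): starts [12, 23, 30, 127, 132, 141, 158] → cuts [0, 17, 28, 35, 132, 137, 146]

All cut coordinates (distinct, sorted): [0, 1, 7, 17, 28, 35, 46, 57, 69, 75, 83, 89, 98, 108, 115, 132, 137, 146, 150]

Fragments:
  0→1: 1 bp
  1→7: 6 bp
  7→17: 10 bp
  17→28: 11 bp
  28→35: 7 bp
  35→46: 11 bp
  46→57: 11 bp
  57→69: 12 bp
  69→75: 6 bp
  75→83: 8 bp
  83→89: 6 bp
  89→98: 9 bp
  98→108: 10 bp
  108→115: 7 bp
  115→132: 17 bp
  132→137: 5 bp
  137→146: 9 bp
  146→150: 4 bp
  150→0 (wrap): 163-150+0 = 13 bp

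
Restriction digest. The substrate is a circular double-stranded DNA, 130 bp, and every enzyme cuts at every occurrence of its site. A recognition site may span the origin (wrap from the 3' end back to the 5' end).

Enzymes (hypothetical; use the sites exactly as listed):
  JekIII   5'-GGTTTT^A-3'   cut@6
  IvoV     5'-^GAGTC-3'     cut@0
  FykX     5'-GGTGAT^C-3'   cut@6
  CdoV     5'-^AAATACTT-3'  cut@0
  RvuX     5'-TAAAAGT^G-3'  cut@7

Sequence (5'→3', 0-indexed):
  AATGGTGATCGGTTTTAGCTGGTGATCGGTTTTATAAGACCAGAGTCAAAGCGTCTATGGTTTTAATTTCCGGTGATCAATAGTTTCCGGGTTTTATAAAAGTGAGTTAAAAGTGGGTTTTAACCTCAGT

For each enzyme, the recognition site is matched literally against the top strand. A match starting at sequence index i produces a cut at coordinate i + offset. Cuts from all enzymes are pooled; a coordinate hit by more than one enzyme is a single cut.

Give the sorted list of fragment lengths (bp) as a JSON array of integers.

Site scan:
  JekIII GGTTTTA/6: at [10, 27, 58, 89, 115] ⇒ [16, 33, 64, 95, 121]
  IvoV GAGTC/0: at [42] ⇒ [42]
  FykX GGTGATC/6: at [3, 20, 71] ⇒ [9, 26, 77]
  CdoV (AAATACTT, off=0): no sites
  RvuX TAAAAGTG/7: at [96, 107] ⇒ [103, 114]

Pooled cuts: [9, 16, 26, 33, 42, 64, 77, 95, 103, 114, 121]

Fragment lengths:
  9→16: 7 bp
  16→26: 10 bp
  26→33: 7 bp
  33→42: 9 bp
  42→64: 22 bp
  64→77: 13 bp
  77→95: 18 bp
  95→103: 8 bp
  103→114: 11 bp
  114→121: 7 bp
  121→9 (wrap): 130-121+9 = 18 bp

[7,7,7,8,9,10,11,13,18,18,22]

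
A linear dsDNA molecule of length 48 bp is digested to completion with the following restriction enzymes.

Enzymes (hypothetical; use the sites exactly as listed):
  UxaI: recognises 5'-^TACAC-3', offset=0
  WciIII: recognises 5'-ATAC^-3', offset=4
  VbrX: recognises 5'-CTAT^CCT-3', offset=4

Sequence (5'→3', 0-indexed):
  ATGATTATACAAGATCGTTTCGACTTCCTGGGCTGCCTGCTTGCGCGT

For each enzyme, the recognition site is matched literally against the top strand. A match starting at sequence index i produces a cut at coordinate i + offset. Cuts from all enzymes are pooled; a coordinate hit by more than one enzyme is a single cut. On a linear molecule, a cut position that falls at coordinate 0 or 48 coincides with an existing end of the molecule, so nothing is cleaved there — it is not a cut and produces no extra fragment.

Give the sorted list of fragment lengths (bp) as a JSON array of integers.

[10,38]

Per-enzyme occurrences:
  UxaI (TACAC, off=0): no sites
  WciIII (ATAC, off=4): starts [6] → cuts [10]
  VbrX (CTATCCT, off=4): no sites

All cut coordinates (distinct, sorted): [10]

Fragments:
  [0,10): 10 bp
  [10,48): 38 bp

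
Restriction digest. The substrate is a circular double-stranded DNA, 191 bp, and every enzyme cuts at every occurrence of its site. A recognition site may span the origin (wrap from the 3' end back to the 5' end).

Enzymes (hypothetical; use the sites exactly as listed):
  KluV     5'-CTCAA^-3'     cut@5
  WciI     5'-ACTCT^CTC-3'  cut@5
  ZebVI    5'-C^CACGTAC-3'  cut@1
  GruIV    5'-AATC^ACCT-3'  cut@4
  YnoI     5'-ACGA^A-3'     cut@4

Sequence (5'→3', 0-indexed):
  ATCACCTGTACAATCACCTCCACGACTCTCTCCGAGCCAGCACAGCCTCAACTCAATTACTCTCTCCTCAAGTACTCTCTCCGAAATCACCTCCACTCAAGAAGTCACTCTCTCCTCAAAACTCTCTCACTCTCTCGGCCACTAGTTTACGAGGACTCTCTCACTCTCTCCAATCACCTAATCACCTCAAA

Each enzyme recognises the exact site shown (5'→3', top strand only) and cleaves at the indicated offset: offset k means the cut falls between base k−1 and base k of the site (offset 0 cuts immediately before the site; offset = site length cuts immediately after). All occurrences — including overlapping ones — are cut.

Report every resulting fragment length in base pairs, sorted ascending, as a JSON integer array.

[4,5,6,7,7,7,8,8,8,8,8,8,10,11,12,12,14,22,26]

Scan for sites:
  KluV (CTCAA, off=5): starts [46, 51, 66, 95, 114, 185] → cuts [51, 56, 71, 100, 119, 190]
  WciI (ACTCTCTC, off=5): starts [24, 58, 73, 106, 120, 128, 154, 162] → cuts [29, 63, 78, 111, 125, 133, 159, 167]
  ZebVI (CCACGTAC, off=1): no sites
  GruIV (AATCACCT, off=4): starts [11, 84, 171, 179, 190] → cuts [3, 15, 88, 175, 183]
  YnoI (ACGAA, off=4): no sites

Pooled cuts: [3, 15, 29, 51, 56, 63, 71, 78, 88, 100, 111, 119, 125, 133, 159, 167, 175, 183, 190]

Fragments:
  3→15: 12 bp
  15→29: 14 bp
  29→51: 22 bp
  51→56: 5 bp
  56→63: 7 bp
  63→71: 8 bp
  71→78: 7 bp
  78→88: 10 bp
  88→100: 12 bp
  100→111: 11 bp
  111→119: 8 bp
  119→125: 6 bp
  125→133: 8 bp
  133→159: 26 bp
  159→167: 8 bp
  167→175: 8 bp
  175→183: 8 bp
  183→190: 7 bp
  190→3 (wrap): 191-190+3 = 4 bp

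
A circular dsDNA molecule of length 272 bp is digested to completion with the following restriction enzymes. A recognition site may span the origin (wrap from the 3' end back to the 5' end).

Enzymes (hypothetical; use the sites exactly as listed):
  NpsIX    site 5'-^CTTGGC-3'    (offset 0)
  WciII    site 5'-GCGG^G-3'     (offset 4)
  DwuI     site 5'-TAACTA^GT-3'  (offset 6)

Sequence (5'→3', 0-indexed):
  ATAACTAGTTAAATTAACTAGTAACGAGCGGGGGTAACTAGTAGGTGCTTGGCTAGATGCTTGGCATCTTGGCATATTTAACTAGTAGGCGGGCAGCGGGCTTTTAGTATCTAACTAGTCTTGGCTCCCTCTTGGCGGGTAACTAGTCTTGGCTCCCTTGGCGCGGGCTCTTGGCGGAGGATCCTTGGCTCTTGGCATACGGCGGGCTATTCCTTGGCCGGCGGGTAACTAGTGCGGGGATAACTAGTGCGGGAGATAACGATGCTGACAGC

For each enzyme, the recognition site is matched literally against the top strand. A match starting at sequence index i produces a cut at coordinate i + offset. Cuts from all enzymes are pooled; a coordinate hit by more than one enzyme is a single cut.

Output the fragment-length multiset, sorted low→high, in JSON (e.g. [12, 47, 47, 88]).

[2,2,3,6,6,7,7,7,7,7,7,8,8,8,9,9,9,10,11,11,12,12,13,14,15,17,18,27]

Scan for sites:
  NpsIX (CTTGGC, off=0): starts [47, 59, 67, 119, 130, 147, 156, 169, 183, 190, 212] → cuts [47, 59, 67, 119, 130, 147, 156, 169, 183, 190, 212]
  WciII (GCGGG, off=4): starts [27, 88, 95, 134, 162, 201, 220, 233, 248] → cuts [31, 92, 99, 138, 166, 205, 224, 237, 252]
  DwuI (TAACTAGT, off=6): starts [1, 14, 34, 78, 111, 139, 225, 240] → cuts [7, 20, 40, 84, 117, 145, 231, 246]

Pooled cuts: [7, 20, 31, 40, 47, 59, 67, 84, 92, 99, 117, 119, 130, 138, 145, 147, 156, 166, 169, 183, 190, 205, 212, 224, 231, 237, 246, 252]

Fragment lengths:
  7→20: 13 bp
  20→31: 11 bp
  31→40: 9 bp
  40→47: 7 bp
  47→59: 12 bp
  59→67: 8 bp
  67→84: 17 bp
  84→92: 8 bp
  92→99: 7 bp
  99→117: 18 bp
  117→119: 2 bp
  119→130: 11 bp
  130→138: 8 bp
  138→145: 7 bp
  145→147: 2 bp
  147→156: 9 bp
  156→166: 10 bp
  166→169: 3 bp
  169→183: 14 bp
  183→190: 7 bp
  190→205: 15 bp
  205→212: 7 bp
  212→224: 12 bp
  224→231: 7 bp
  231→237: 6 bp
  237→246: 9 bp
  246→252: 6 bp
  252→7 (wrap): 272-252+7 = 27 bp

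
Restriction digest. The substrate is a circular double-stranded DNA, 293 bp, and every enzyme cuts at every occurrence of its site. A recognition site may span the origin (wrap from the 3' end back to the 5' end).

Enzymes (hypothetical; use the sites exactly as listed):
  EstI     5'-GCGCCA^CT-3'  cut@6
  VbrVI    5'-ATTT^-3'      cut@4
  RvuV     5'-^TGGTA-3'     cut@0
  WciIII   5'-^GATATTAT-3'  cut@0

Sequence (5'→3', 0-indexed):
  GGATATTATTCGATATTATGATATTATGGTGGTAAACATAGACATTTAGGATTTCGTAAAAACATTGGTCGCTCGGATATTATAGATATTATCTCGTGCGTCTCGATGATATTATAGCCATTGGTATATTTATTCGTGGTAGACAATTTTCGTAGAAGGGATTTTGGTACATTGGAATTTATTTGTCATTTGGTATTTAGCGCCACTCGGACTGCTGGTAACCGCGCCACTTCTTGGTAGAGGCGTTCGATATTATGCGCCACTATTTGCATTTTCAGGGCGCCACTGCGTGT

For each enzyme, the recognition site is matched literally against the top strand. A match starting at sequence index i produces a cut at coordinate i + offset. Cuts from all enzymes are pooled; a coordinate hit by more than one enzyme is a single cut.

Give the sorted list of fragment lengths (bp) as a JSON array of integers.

[1,4,5,5,6,6,6,7,7,7,8,9,9,10,10,10,10,11,13,14,14,14,14,15,16,18,21,23]

Scan for sites:
  EstI GCGCCACT/6: at [199, 223, 256, 279] ⇒ [205, 229, 262, 285]
  VbrVI ATTT/4: at [43, 50, 127, 145, 160, 176, 180, 187, 194, 264, 270] ⇒ [47, 54, 131, 149, 164, 180, 184, 191, 198, 268, 274]
  RvuV TGGTA/0: at [29, 121, 136, 164, 190, 215, 234] ⇒ [29, 121, 136, 164, 190, 215, 234]
  WciIII GATATTAT/0: at [1, 11, 19, 75, 84, 107, 248] ⇒ [1, 11, 19, 75, 84, 107, 248]

All cut coordinates (distinct, sorted): [1, 11, 19, 29, 47, 54, 75, 84, 107, 121, 131, 136, 149, 164, 180, 184, 190, 191, 198, 205, 215, 229, 234, 248, 262, 268, 274, 285]

Fragments:
  1→11: 10 bp
  11→19: 8 bp
  19→29: 10 bp
  29→47: 18 bp
  47→54: 7 bp
  54→75: 21 bp
  75→84: 9 bp
  84→107: 23 bp
  107→121: 14 bp
  121→131: 10 bp
  131→136: 5 bp
  136→149: 13 bp
  149→164: 15 bp
  164→180: 16 bp
  180→184: 4 bp
  184→190: 6 bp
  190→191: 1 bp
  191→198: 7 bp
  198→205: 7 bp
  205→215: 10 bp
  215→229: 14 bp
  229→234: 5 bp
  234→248: 14 bp
  248→262: 14 bp
  262→268: 6 bp
  268→274: 6 bp
  274→285: 11 bp
  285→1 (wrap): 293-285+1 = 9 bp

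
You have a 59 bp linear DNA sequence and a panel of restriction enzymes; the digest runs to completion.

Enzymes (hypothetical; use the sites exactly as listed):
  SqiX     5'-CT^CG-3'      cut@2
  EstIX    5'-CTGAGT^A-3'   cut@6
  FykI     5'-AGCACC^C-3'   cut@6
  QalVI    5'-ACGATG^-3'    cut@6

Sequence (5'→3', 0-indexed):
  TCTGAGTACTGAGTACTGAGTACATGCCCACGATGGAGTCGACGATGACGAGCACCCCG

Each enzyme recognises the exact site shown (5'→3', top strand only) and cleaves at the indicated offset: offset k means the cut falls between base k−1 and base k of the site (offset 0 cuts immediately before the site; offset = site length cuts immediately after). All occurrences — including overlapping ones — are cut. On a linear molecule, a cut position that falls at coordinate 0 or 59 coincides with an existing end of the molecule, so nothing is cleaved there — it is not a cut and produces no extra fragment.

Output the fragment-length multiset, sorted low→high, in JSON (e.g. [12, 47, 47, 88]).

Scan for sites:
  SqiX (CTCG, off=2): no sites
  EstIX CTGAGTA/6: at [1, 8, 15] ⇒ [7, 14, 21]
  FykI AGCACCC/6: at [50] ⇒ [56]
  QalVI ACGATG/6: at [29, 41] ⇒ [35, 47]

Pooled cuts: [7, 14, 21, 35, 47, 56]

Fragments:
  [0,7): 7 bp
  [7,14): 7 bp
  [14,21): 7 bp
  [21,35): 14 bp
  [35,47): 12 bp
  [47,56): 9 bp
  [56,59): 3 bp

[3,7,7,7,9,12,14]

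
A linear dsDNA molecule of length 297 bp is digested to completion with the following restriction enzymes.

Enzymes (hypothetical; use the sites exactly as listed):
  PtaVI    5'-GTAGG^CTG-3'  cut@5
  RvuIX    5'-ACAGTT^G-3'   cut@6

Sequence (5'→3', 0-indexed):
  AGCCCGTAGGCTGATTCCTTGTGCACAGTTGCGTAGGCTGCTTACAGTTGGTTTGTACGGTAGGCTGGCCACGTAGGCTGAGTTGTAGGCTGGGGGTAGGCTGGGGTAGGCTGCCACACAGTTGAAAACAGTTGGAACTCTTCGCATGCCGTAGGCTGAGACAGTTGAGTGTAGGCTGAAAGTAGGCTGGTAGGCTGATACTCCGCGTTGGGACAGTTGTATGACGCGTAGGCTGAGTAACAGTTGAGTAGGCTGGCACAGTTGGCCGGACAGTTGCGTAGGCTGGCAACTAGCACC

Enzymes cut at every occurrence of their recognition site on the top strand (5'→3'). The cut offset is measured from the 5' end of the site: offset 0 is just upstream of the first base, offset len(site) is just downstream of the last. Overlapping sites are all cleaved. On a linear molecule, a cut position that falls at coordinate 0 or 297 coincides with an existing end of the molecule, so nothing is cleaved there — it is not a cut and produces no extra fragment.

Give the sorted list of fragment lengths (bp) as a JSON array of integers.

Site scan:
  PtaVI (GTAGGCTG, off=5): starts [5, 32, 59, 72, 84, 95, 105, 150, 170, 181, 189, 227, 247, 277] → cuts [10, 37, 64, 77, 89, 100, 110, 155, 175, 186, 194, 232, 252, 282]
  RvuIX (ACAGTTG, off=6): starts [24, 43, 117, 127, 160, 212, 239, 257, 269] → cuts [30, 49, 123, 133, 166, 218, 245, 263, 275]

Pooled cuts: [10, 30, 37, 49, 64, 77, 89, 100, 110, 123, 133, 155, 166, 175, 186, 194, 218, 232, 245, 252, 263, 275, 282]

Fragment lengths:
  [0,10): 10 bp
  [10,30): 20 bp
  [30,37): 7 bp
  [37,49): 12 bp
  [49,64): 15 bp
  [64,77): 13 bp
  [77,89): 12 bp
  [89,100): 11 bp
  [100,110): 10 bp
  [110,123): 13 bp
  [123,133): 10 bp
  [133,155): 22 bp
  [155,166): 11 bp
  [166,175): 9 bp
  [175,186): 11 bp
  [186,194): 8 bp
  [194,218): 24 bp
  [218,232): 14 bp
  [232,245): 13 bp
  [245,252): 7 bp
  [252,263): 11 bp
  [263,275): 12 bp
  [275,282): 7 bp
  [282,297): 15 bp

[7,7,7,8,9,10,10,10,11,11,11,11,12,12,12,13,13,13,14,15,15,20,22,24]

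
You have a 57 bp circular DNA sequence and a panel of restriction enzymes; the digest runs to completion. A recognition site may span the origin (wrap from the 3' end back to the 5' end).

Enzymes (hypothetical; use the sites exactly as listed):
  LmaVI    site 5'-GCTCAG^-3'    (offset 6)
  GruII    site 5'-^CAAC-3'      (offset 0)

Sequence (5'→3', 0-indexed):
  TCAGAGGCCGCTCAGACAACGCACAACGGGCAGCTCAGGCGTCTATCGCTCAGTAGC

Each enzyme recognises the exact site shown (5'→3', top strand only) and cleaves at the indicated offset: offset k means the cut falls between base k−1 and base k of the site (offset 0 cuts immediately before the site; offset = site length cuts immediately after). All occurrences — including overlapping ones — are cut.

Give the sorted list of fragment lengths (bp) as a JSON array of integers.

Per-enzyme occurrences:
  LmaVI (GCTCAG, off=6): starts [9, 32, 47, 55] → cuts [4, 15, 38, 53]
  GruII (CAAC, off=0): starts [16, 23] → cuts [16, 23]

All cut coordinates (distinct, sorted): [4, 15, 16, 23, 38, 53]

Fragments:
  4→15: 11 bp
  15→16: 1 bp
  16→23: 7 bp
  23→38: 15 bp
  38→53: 15 bp
  53→4 (wrap): 57-53+4 = 8 bp

[1,7,8,11,15,15]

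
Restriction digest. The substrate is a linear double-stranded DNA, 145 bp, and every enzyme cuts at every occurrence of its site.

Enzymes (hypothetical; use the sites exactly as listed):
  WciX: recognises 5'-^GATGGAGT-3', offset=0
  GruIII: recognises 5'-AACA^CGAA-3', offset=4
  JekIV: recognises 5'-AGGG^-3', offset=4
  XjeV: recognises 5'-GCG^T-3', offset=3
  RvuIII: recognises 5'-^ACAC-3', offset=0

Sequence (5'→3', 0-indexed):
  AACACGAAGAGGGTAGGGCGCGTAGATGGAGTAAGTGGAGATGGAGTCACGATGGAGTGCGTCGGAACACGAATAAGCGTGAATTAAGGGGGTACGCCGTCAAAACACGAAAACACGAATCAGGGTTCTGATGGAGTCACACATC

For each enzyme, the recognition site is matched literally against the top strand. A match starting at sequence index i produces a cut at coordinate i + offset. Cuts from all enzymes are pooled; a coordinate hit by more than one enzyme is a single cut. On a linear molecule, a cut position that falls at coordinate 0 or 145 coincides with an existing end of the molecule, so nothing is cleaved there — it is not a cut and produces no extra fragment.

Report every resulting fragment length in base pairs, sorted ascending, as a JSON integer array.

[1,2,3,3,3,3,4,4,5,5,5,7,9,9,10,10,11,11,11,14,15]

Per-enzyme occurrences:
  WciX (GATGGAGT, off=0): starts [24, 39, 50, 129] → cuts [24, 39, 50, 129]
  GruIII (AACACGAA, off=4): starts [0, 65, 103, 111] → cuts [4, 69, 107, 115]
  JekIV (AGGG, off=4): starts [9, 14, 86, 121] → cuts [13, 18, 90, 125]
  XjeV (GCGT, off=3): starts [19, 58, 76] → cuts [22, 61, 79]
  RvuIII (ACAC, off=0): starts [1, 66, 104, 112, 138] → cuts [1, 66, 104, 112, 138]

All cut coordinates (distinct, sorted): [1, 4, 13, 18, 22, 24, 39, 50, 61, 66, 69, 79, 90, 104, 107, 112, 115, 125, 129, 138]

Fragments:
  [0,1): 1 bp
  [1,4): 3 bp
  [4,13): 9 bp
  [13,18): 5 bp
  [18,22): 4 bp
  [22,24): 2 bp
  [24,39): 15 bp
  [39,50): 11 bp
  [50,61): 11 bp
  [61,66): 5 bp
  [66,69): 3 bp
  [69,79): 10 bp
  [79,90): 11 bp
  [90,104): 14 bp
  [104,107): 3 bp
  [107,112): 5 bp
  [112,115): 3 bp
  [115,125): 10 bp
  [125,129): 4 bp
  [129,138): 9 bp
  [138,145): 7 bp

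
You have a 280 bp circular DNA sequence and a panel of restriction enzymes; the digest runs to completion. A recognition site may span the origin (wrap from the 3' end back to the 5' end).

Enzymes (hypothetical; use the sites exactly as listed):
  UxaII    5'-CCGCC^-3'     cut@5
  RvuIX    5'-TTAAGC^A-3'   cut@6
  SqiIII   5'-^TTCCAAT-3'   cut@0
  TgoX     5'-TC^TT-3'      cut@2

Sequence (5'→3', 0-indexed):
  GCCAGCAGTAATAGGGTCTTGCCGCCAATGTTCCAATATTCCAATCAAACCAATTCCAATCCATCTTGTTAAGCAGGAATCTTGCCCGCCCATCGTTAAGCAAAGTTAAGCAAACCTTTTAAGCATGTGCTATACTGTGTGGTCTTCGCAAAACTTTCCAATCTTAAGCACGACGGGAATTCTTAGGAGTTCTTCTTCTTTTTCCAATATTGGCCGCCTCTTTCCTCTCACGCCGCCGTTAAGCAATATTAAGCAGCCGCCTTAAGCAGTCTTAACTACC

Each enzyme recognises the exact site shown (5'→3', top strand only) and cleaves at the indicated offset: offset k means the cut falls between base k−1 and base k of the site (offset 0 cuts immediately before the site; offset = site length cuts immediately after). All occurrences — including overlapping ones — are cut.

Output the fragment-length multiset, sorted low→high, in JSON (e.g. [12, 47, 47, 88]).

Scan for sites:
  UxaII CCGCC/5: at [21, 85, 213, 232, 256, 278] ⇒ [3, 26, 90, 218, 237, 261]
  RvuIX TTAAGCA/6: at [68, 95, 105, 118, 163, 238, 248, 261] ⇒ [74, 101, 111, 124, 169, 244, 254, 267]
  SqiIII TTCCAAT/0: at [30, 38, 53, 155, 201] ⇒ [30, 38, 53, 155, 201]
  TgoX TCTT/2: at [16, 63, 79, 142, 161, 180, 190, 193, 196, 218, 269] ⇒ [18, 65, 81, 144, 163, 182, 192, 195, 198, 220, 271]

Pooled cuts: [3, 18, 26, 30, 38, 53, 65, 74, 81, 90, 101, 111, 124, 144, 155, 163, 169, 182, 192, 195, 198, 201, 218, 220, 237, 244, 254, 261, 267, 271]

Fragments:
  3→18: 15 bp
  18→26: 8 bp
  26→30: 4 bp
  30→38: 8 bp
  38→53: 15 bp
  53→65: 12 bp
  65→74: 9 bp
  74→81: 7 bp
  81→90: 9 bp
  90→101: 11 bp
  101→111: 10 bp
  111→124: 13 bp
  124→144: 20 bp
  144→155: 11 bp
  155→163: 8 bp
  163→169: 6 bp
  169→182: 13 bp
  182→192: 10 bp
  192→195: 3 bp
  195→198: 3 bp
  198→201: 3 bp
  201→218: 17 bp
  218→220: 2 bp
  220→237: 17 bp
  237→244: 7 bp
  244→254: 10 bp
  254→261: 7 bp
  261→267: 6 bp
  267→271: 4 bp
  271→3 (wrap): 280-271+3 = 12 bp

[2,3,3,3,4,4,6,6,7,7,7,8,8,8,9,9,10,10,10,11,11,12,12,13,13,15,15,17,17,20]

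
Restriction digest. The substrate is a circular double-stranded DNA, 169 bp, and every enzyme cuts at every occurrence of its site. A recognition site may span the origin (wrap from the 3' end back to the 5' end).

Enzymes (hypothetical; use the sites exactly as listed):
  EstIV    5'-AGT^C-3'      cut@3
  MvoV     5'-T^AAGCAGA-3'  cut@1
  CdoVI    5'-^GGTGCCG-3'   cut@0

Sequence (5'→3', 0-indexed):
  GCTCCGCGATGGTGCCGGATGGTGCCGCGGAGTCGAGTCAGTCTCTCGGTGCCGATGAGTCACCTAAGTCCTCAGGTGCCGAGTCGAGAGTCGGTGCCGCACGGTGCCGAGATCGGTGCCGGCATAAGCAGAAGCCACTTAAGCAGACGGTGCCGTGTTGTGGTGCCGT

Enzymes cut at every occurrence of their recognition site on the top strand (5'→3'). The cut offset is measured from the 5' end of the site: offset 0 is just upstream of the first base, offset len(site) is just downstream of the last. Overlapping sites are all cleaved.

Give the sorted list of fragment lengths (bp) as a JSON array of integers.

[1,4,5,5,5,7,8,9,10,10,10,11,12,13,13,13,15,18]

Per-enzyme occurrences:
  EstIV AGTC/3: at [30, 35, 39, 57, 66, 81, 88] ⇒ [33, 38, 42, 60, 69, 84, 91]
  MvoV TAAGCAGA/1: at [124, 139] ⇒ [125, 140]
  CdoVI GGTGCCG/0: at [10, 20, 47, 74, 92, 102, 114, 148, 161] ⇒ [10, 20, 47, 74, 92, 102, 114, 148, 161]

All cut coordinates (distinct, sorted): [10, 20, 33, 38, 42, 47, 60, 69, 74, 84, 91, 92, 102, 114, 125, 140, 148, 161]

Fragment lengths:
  10→20: 10 bp
  20→33: 13 bp
  33→38: 5 bp
  38→42: 4 bp
  42→47: 5 bp
  47→60: 13 bp
  60→69: 9 bp
  69→74: 5 bp
  74→84: 10 bp
  84→91: 7 bp
  91→92: 1 bp
  92→102: 10 bp
  102→114: 12 bp
  114→125: 11 bp
  125→140: 15 bp
  140→148: 8 bp
  148→161: 13 bp
  161→10 (wrap): 169-161+10 = 18 bp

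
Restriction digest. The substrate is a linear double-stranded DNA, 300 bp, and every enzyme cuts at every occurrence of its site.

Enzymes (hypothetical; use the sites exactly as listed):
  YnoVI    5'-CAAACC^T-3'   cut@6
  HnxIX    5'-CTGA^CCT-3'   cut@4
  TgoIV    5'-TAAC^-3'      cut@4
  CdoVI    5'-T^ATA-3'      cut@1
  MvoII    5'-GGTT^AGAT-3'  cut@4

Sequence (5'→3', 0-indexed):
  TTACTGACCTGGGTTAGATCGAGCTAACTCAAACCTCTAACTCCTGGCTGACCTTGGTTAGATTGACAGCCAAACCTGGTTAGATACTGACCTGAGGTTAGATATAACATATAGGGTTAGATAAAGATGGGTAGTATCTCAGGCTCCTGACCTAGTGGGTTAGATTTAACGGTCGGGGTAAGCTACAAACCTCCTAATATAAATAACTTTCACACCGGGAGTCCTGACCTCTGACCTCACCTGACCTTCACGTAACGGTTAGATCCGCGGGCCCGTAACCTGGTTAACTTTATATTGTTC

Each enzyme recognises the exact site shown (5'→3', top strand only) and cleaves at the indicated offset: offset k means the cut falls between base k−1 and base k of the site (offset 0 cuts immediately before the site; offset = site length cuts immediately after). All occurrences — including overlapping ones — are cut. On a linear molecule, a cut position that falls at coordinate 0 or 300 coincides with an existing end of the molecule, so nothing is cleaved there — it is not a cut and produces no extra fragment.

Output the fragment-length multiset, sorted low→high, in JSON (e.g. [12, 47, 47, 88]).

[2,3,4,4,5,5,6,7,7,7,7,8,8,8,9,9,9,9,9,9,10,10,11,12,13,17,19,20,21,32]

Scan for sites:
  YnoVI CAAACCT/6: at [29, 70, 185] ⇒ [35, 76, 191]
  HnxIX CTGACCT/4: at [3, 47, 86, 146, 223, 230, 240] ⇒ [7, 51, 90, 150, 227, 234, 244]
  TgoIV TAAC/4: at [24, 37, 104, 166, 203, 252, 275, 284] ⇒ [28, 41, 108, 170, 207, 256, 279, 288]
  CdoVI TATA/1: at [102, 109, 197, 290] ⇒ [103, 110, 198, 291]
  MvoII GGTTAGAT/4: at [11, 55, 77, 95, 114, 157, 256] ⇒ [15, 59, 81, 99, 118, 161, 260]

Pooled cuts: [7, 15, 28, 35, 41, 51, 59, 76, 81, 90, 99, 103, 108, 110, 118, 150, 161, 170, 191, 198, 207, 227, 234, 244, 256, 260, 279, 288, 291]

Fragments:
  [0,7): 7 bp
  [7,15): 8 bp
  [15,28): 13 bp
  [28,35): 7 bp
  [35,41): 6 bp
  [41,51): 10 bp
  [51,59): 8 bp
  [59,76): 17 bp
  [76,81): 5 bp
  [81,90): 9 bp
  [90,99): 9 bp
  [99,103): 4 bp
  [103,108): 5 bp
  [108,110): 2 bp
  [110,118): 8 bp
  [118,150): 32 bp
  [150,161): 11 bp
  [161,170): 9 bp
  [170,191): 21 bp
  [191,198): 7 bp
  [198,207): 9 bp
  [207,227): 20 bp
  [227,234): 7 bp
  [234,244): 10 bp
  [244,256): 12 bp
  [256,260): 4 bp
  [260,279): 19 bp
  [279,288): 9 bp
  [288,291): 3 bp
  [291,300): 9 bp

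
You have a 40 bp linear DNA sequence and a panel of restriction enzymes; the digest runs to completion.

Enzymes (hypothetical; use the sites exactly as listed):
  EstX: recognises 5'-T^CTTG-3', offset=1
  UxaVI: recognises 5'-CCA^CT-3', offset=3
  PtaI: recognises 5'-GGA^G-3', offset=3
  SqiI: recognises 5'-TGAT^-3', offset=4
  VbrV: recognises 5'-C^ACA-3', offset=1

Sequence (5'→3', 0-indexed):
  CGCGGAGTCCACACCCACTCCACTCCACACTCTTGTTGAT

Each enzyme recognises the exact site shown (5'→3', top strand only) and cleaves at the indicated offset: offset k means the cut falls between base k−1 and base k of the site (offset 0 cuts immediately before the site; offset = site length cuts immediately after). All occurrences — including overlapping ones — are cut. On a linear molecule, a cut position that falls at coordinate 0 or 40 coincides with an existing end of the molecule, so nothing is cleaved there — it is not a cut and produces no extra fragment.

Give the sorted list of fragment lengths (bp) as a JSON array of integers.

Site scan:
  EstX TCTTG/1: at [30] ⇒ [31]
  UxaVI CCACT/3: at [14, 19] ⇒ [17, 22]
  PtaI GGAG/3: at [3] ⇒ [6]
  SqiI TGAT/4: at [36] ⇒ [] (position 40 is a terminus of the linear molecule — no cut)
  VbrV CACA/1: at [9, 25] ⇒ [10, 26]

All cut coordinates (distinct, sorted): [6, 10, 17, 22, 26, 31]

Fragments:
  [0,6): 6 bp
  [6,10): 4 bp
  [10,17): 7 bp
  [17,22): 5 bp
  [22,26): 4 bp
  [26,31): 5 bp
  [31,40): 9 bp

[4,4,5,5,6,7,9]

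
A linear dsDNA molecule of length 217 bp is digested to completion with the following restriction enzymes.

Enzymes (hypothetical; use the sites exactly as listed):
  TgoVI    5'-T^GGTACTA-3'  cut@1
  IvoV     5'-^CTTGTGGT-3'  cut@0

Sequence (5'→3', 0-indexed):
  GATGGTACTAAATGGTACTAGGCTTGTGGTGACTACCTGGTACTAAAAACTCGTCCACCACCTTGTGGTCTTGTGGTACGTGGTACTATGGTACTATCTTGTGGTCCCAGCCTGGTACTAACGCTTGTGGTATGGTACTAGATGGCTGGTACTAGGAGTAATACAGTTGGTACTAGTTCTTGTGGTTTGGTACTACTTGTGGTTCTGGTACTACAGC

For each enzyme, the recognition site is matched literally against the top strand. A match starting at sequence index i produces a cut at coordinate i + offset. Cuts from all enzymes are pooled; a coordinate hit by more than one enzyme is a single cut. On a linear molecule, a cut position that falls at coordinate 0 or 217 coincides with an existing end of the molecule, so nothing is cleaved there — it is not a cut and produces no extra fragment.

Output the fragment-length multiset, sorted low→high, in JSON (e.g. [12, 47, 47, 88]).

[3,7,8,8,8,9,10,10,10,10,10,11,11,12,14,16,16,21,23]

Scan for sites:
  TgoVI TGGTACTA/1: at [2, 12, 37, 80, 88, 112, 132, 146, 167, 187, 205] ⇒ [3, 13, 38, 81, 89, 113, 133, 147, 168, 188, 206]
  IvoV CTTGTGGT/0: at [22, 61, 69, 97, 123, 178, 195] ⇒ [22, 61, 69, 97, 123, 178, 195]

Pooled cuts: [3, 13, 22, 38, 61, 69, 81, 89, 97, 113, 123, 133, 147, 168, 178, 188, 195, 206]

Fragment lengths:
  [0,3): 3 bp
  [3,13): 10 bp
  [13,22): 9 bp
  [22,38): 16 bp
  [38,61): 23 bp
  [61,69): 8 bp
  [69,81): 12 bp
  [81,89): 8 bp
  [89,97): 8 bp
  [97,113): 16 bp
  [113,123): 10 bp
  [123,133): 10 bp
  [133,147): 14 bp
  [147,168): 21 bp
  [168,178): 10 bp
  [178,188): 10 bp
  [188,195): 7 bp
  [195,206): 11 bp
  [206,217): 11 bp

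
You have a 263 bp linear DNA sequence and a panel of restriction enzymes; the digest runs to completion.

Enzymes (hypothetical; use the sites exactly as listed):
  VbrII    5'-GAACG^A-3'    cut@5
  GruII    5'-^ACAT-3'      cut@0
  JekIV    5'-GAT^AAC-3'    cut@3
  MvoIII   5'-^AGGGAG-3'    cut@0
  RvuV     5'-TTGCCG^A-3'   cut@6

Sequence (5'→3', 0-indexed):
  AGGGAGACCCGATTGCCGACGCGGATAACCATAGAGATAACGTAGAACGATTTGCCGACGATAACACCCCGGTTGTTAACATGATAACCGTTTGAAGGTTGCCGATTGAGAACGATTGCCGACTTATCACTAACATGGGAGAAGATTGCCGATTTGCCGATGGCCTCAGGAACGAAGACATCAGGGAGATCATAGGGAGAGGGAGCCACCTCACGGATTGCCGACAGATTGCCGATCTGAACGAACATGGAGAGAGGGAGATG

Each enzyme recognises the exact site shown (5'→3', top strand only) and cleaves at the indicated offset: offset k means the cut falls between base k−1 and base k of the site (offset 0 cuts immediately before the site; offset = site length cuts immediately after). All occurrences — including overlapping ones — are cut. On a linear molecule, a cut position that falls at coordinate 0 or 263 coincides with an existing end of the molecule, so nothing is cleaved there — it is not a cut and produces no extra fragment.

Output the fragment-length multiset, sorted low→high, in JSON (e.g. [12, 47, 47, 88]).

Site scan:
  VbrII (GAACGA, off=5): starts [44, 109, 169, 238] → cuts [49, 114, 174, 243]
  GruII (ACAT, off=0): starts [78, 132, 177, 244] → cuts [78, 132, 177, 244]
  JekIV (GATAAC, off=3): starts [23, 35, 59, 82] → cuts [26, 38, 62, 85]
  MvoIII (AGGGAG, off=0): starts [0, 182, 193, 199, 254] → cuts [182, 193, 199, 254] (position 0 is a terminus of the linear molecule — no cut)
  RvuV (TTGCCGA, off=6): starts [12, 51, 98, 115, 145, 153, 217, 228] → cuts [18, 57, 104, 121, 151, 159, 223, 234]

All cut coordinates (distinct, sorted): [18, 26, 38, 49, 57, 62, 78, 85, 104, 114, 121, 132, 151, 159, 174, 177, 182, 193, 199, 223, 234, 243, 244, 254]

Fragments:
  [0,18): 18 bp
  [18,26): 8 bp
  [26,38): 12 bp
  [38,49): 11 bp
  [49,57): 8 bp
  [57,62): 5 bp
  [62,78): 16 bp
  [78,85): 7 bp
  [85,104): 19 bp
  [104,114): 10 bp
  [114,121): 7 bp
  [121,132): 11 bp
  [132,151): 19 bp
  [151,159): 8 bp
  [159,174): 15 bp
  [174,177): 3 bp
  [177,182): 5 bp
  [182,193): 11 bp
  [193,199): 6 bp
  [199,223): 24 bp
  [223,234): 11 bp
  [234,243): 9 bp
  [243,244): 1 bp
  [244,254): 10 bp
  [254,263): 9 bp

[1,3,5,5,6,7,7,8,8,8,9,9,10,10,11,11,11,11,12,15,16,18,19,19,24]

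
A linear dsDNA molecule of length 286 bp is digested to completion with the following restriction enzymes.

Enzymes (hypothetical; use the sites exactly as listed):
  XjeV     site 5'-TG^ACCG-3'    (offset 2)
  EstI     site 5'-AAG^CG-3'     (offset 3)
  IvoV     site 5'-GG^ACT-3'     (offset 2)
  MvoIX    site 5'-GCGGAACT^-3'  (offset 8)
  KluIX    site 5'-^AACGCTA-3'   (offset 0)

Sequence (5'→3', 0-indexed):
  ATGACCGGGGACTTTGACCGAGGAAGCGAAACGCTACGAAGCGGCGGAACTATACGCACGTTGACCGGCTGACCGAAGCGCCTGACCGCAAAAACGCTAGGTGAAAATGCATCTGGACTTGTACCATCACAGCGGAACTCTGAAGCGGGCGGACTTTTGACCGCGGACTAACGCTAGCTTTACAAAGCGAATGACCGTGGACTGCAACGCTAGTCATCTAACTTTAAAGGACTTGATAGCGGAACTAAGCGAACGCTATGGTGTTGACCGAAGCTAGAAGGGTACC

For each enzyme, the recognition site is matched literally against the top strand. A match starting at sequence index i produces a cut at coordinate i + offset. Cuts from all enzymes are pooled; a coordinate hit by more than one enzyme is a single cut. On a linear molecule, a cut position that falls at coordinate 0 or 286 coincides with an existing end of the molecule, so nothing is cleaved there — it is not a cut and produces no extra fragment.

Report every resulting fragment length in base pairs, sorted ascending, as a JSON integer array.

Scan for sites:
  XjeV TGACCG/2: at [1, 14, 61, 69, 82, 157, 191, 264] ⇒ [3, 16, 63, 71, 84, 159, 193, 266]
  EstI AAGCG/3: at [23, 38, 75, 142, 184, 246] ⇒ [26, 41, 78, 145, 187, 249]
  IvoV GGACT/2: at [8, 114, 150, 164, 198, 228] ⇒ [10, 116, 152, 166, 200, 230]
  MvoIX GCGGAACT/8: at [43, 131, 238] ⇒ [51, 139, 246]
  KluIX AACGCTA/0: at [29, 92, 169, 205, 251] ⇒ [29, 92, 169, 205, 251]

Pooled cuts: [3, 10, 16, 26, 29, 41, 51, 63, 71, 78, 84, 92, 116, 139, 145, 152, 159, 166, 169, 187, 193, 200, 205, 230, 246, 249, 251, 266]

Fragments:
  [0,3): 3 bp
  [3,10): 7 bp
  [10,16): 6 bp
  [16,26): 10 bp
  [26,29): 3 bp
  [29,41): 12 bp
  [41,51): 10 bp
  [51,63): 12 bp
  [63,71): 8 bp
  [71,78): 7 bp
  [78,84): 6 bp
  [84,92): 8 bp
  [92,116): 24 bp
  [116,139): 23 bp
  [139,145): 6 bp
  [145,152): 7 bp
  [152,159): 7 bp
  [159,166): 7 bp
  [166,169): 3 bp
  [169,187): 18 bp
  [187,193): 6 bp
  [193,200): 7 bp
  [200,205): 5 bp
  [205,230): 25 bp
  [230,246): 16 bp
  [246,249): 3 bp
  [249,251): 2 bp
  [251,266): 15 bp
  [266,286): 20 bp

[2,3,3,3,3,5,6,6,6,6,7,7,7,7,7,7,8,8,10,10,12,12,15,16,18,20,23,24,25]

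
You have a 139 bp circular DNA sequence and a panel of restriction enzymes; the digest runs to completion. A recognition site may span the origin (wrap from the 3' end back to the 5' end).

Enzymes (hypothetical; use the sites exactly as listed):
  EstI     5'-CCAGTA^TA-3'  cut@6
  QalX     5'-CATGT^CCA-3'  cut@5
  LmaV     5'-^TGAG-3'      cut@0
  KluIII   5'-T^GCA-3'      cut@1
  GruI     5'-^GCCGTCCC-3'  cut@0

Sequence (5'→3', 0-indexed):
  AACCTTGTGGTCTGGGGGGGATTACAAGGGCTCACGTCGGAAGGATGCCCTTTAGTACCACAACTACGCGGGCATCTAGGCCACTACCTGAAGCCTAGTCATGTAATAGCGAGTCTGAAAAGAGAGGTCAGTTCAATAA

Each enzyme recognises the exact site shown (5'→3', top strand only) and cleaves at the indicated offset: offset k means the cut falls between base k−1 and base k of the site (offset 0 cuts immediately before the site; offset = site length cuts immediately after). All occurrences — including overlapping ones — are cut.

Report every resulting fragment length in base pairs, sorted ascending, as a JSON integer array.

Scan for sites:
  EstI (CCAGTATA, off=6): no sites
  QalX (CATGTCCA, off=5): no sites
  LmaV (TGAG, off=0): no sites
  KluIII (TGCA, off=1): no sites
  GruI (GCCGTCCC, off=0): no sites

All cut coordinates (distinct, sorted): ∅

Fragment lengths:
  no cuts → one circular fragment of 139 bp

[139]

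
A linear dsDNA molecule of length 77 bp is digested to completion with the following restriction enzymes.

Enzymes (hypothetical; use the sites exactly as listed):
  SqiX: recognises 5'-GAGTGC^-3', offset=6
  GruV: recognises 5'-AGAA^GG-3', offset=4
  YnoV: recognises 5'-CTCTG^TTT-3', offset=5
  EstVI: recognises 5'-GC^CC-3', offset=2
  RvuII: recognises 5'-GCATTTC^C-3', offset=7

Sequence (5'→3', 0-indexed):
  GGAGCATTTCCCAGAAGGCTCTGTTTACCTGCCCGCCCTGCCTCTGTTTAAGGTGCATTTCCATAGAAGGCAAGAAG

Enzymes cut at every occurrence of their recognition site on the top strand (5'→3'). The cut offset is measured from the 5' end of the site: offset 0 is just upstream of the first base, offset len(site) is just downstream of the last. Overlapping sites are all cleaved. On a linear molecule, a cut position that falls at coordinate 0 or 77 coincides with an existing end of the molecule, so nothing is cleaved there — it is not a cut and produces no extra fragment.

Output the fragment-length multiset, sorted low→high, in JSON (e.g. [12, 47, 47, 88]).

Site scan:
  SqiX (GAGTGC, off=6): no sites
  GruV AGAAGG/4: at [12, 64] ⇒ [16, 68]
  YnoV CTCTGTTT/5: at [18, 41] ⇒ [23, 46]
  EstVI GCCC/2: at [30, 34] ⇒ [32, 36]
  RvuII GCATTTCC/7: at [3, 54] ⇒ [10, 61]

Pooled cuts: [10, 16, 23, 32, 36, 46, 61, 68]

Fragment lengths:
  [0,10): 10 bp
  [10,16): 6 bp
  [16,23): 7 bp
  [23,32): 9 bp
  [32,36): 4 bp
  [36,46): 10 bp
  [46,61): 15 bp
  [61,68): 7 bp
  [68,77): 9 bp

[4,6,7,7,9,9,10,10,15]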